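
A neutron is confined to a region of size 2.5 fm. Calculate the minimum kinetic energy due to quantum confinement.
828.850 keV

Using the uncertainty principle:

1. Position uncertainty: Δx ≈ 2.500e-15 m
2. Minimum momentum uncertainty: Δp = ℏ/(2Δx) = 2.109e-20 kg·m/s
3. Minimum kinetic energy:
   KE = (Δp)²/(2m) = (2.109e-20)²/(2 × 1.675e-27 kg)
   KE = 1.328e-13 J = 828.850 keV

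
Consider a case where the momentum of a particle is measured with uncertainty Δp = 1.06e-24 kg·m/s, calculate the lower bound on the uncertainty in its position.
49.744 pm

Using the Heisenberg uncertainty principle:
ΔxΔp ≥ ℏ/2

The minimum uncertainty in position is:
Δx_min = ℏ/(2Δp)
Δx_min = (1.055e-34 J·s) / (2 × 1.060e-24 kg·m/s)
Δx_min = 4.974e-11 m = 49.744 pm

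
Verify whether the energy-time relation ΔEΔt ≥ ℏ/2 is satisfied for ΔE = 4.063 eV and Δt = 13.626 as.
No, it violates the uncertainty relation.

Calculate the product ΔEΔt:
ΔE = 4.063 eV = 6.510e-19 J
ΔEΔt = (6.510e-19 J) × (1.363e-17 s)
ΔEΔt = 8.870e-36 J·s

Compare to the minimum allowed value ℏ/2:
ℏ/2 = 5.273e-35 J·s

Since ΔEΔt = 8.870e-36 J·s < 5.273e-35 J·s = ℏ/2,
this violates the uncertainty relation.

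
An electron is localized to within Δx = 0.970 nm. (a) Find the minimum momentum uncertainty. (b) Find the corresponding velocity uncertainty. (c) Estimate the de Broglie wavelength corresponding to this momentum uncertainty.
(a) Δp_min = 5.436 × 10^-26 kg·m/s
(b) Δv_min = 59.674 km/s
(c) λ_dB = 12.189 nm

Step-by-step:

(a) From the uncertainty principle:
Δp_min = ℏ/(2Δx) = (1.055e-34 J·s)/(2 × 9.700e-10 m) = 5.436e-26 kg·m/s

(b) The velocity uncertainty:
Δv = Δp/m = (5.436e-26 kg·m/s)/(9.109e-31 kg) = 5.967e+04 m/s = 59.674 km/s

(c) The de Broglie wavelength for this momentum:
λ = h/p = (6.626e-34 J·s)/(5.436e-26 kg·m/s) = 1.219e-08 m = 12.189 nm

Note: The de Broglie wavelength is comparable to the localization size, as expected from wave-particle duality.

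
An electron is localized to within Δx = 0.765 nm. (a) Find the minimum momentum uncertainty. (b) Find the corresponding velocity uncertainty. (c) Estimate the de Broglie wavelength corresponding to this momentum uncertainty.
(a) Δp_min = 6.893 × 10^-26 kg·m/s
(b) Δv_min = 75.665 km/s
(c) λ_dB = 9.613 nm

Step-by-step:

(a) From the uncertainty principle:
Δp_min = ℏ/(2Δx) = (1.055e-34 J·s)/(2 × 7.650e-10 m) = 6.893e-26 kg·m/s

(b) The velocity uncertainty:
Δv = Δp/m = (6.893e-26 kg·m/s)/(9.109e-31 kg) = 7.567e+04 m/s = 75.665 km/s

(c) The de Broglie wavelength for this momentum:
λ = h/p = (6.626e-34 J·s)/(6.893e-26 kg·m/s) = 9.613e-09 m = 9.613 nm

Note: The de Broglie wavelength is comparable to the localization size, as expected from wave-particle duality.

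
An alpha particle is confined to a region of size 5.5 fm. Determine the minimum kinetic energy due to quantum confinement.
43.167 keV

Using the uncertainty principle:

1. Position uncertainty: Δx ≈ 5.500e-15 m
2. Minimum momentum uncertainty: Δp = ℏ/(2Δx) = 9.587e-21 kg·m/s
3. Minimum kinetic energy:
   KE = (Δp)²/(2m) = (9.587e-21)²/(2 × 6.645e-27 kg)
   KE = 6.916e-15 J = 43.167 keV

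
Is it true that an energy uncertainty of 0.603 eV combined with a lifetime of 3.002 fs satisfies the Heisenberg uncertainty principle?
Yes, it satisfies the uncertainty relation.

Calculate the product ΔEΔt:
ΔE = 0.603 eV = 9.661e-20 J
ΔEΔt = (9.661e-20 J) × (3.002e-15 s)
ΔEΔt = 2.900e-34 J·s

Compare to the minimum allowed value ℏ/2:
ℏ/2 = 5.273e-35 J·s

Since ΔEΔt = 2.900e-34 J·s ≥ 5.273e-35 J·s = ℏ/2,
this satisfies the uncertainty relation.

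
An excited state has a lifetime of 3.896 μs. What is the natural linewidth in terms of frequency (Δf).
20.425 kHz

Using the energy-time uncertainty principle and E = hf:
ΔEΔt ≥ ℏ/2
hΔf·Δt ≥ ℏ/2

The minimum frequency uncertainty is:
Δf = ℏ/(2hτ) = 1/(4πτ)
Δf = 1/(4π × 3.896e-06 s)
Δf = 2.043e+04 Hz = 20.425 kHz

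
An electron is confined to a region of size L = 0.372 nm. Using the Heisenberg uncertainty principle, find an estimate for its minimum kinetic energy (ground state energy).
68.830 meV

Using the uncertainty principle to estimate ground state energy:

1. The position uncertainty is approximately the confinement size:
   Δx ≈ L = 3.720e-10 m

2. From ΔxΔp ≥ ℏ/2, the minimum momentum uncertainty is:
   Δp ≈ ℏ/(2L) = 1.417e-25 kg·m/s

3. The kinetic energy is approximately:
   KE ≈ (Δp)²/(2m) = (1.417e-25)²/(2 × 9.109e-31 kg)
   KE ≈ 1.103e-20 J = 68.830 meV

This is an order-of-magnitude estimate of the ground state energy.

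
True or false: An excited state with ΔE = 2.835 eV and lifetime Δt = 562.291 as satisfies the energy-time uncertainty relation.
Yes, it satisfies the uncertainty relation.

Calculate the product ΔEΔt:
ΔE = 2.835 eV = 4.542e-19 J
ΔEΔt = (4.542e-19 J) × (5.623e-16 s)
ΔEΔt = 2.554e-34 J·s

Compare to the minimum allowed value ℏ/2:
ℏ/2 = 5.273e-35 J·s

Since ΔEΔt = 2.554e-34 J·s ≥ 5.273e-35 J·s = ℏ/2,
this satisfies the uncertainty relation.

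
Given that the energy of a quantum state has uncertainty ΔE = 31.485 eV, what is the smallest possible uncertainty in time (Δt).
10.453 as

Using the energy-time uncertainty principle:
ΔEΔt ≥ ℏ/2

The minimum uncertainty in time is:
Δt_min = ℏ/(2ΔE)
Δt_min = (1.055e-34 J·s) / (2 × 5.044e-18 J)
Δt_min = 1.045e-17 s = 10.453 as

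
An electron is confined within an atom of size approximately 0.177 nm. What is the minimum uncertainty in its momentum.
2.979 × 10^-25 kg·m/s

Using the Heisenberg uncertainty principle:
ΔxΔp ≥ ℏ/2

With Δx ≈ L = 1.770e-10 m (the confinement size):
Δp_min = ℏ/(2Δx)
Δp_min = (1.055e-34 J·s) / (2 × 1.770e-10 m)
Δp_min = 2.979e-25 kg·m/s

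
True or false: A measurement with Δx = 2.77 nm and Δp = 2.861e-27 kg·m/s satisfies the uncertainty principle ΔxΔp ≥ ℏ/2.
No, it violates the uncertainty principle (impossible measurement).

Calculate the product ΔxΔp:
ΔxΔp = (2.770e-09 m) × (2.861e-27 kg·m/s)
ΔxΔp = 7.925e-36 J·s

Compare to the minimum allowed value ℏ/2:
ℏ/2 = 5.273e-35 J·s

Since ΔxΔp = 7.925e-36 J·s < 5.273e-35 J·s = ℏ/2,
the measurement violates the uncertainty principle.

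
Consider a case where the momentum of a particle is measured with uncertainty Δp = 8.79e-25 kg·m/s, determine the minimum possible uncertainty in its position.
59.987 pm

Using the Heisenberg uncertainty principle:
ΔxΔp ≥ ℏ/2

The minimum uncertainty in position is:
Δx_min = ℏ/(2Δp)
Δx_min = (1.055e-34 J·s) / (2 × 8.790e-25 kg·m/s)
Δx_min = 5.999e-11 m = 59.987 pm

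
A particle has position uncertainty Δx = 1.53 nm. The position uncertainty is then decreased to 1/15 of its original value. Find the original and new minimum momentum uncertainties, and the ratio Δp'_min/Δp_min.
Original Δp_min = 3.446 × 10^-26 kg·m/s; new Δp'_min = 5.169 × 10^-25 kg·m/s; ratio Δp'_min/Δp_min = 15.

From the uncertainty principle ΔxΔp ≥ ℏ/2, the minimum momentum uncertainty is Δp_min = ℏ/(2Δx).

Original (Δx = 1.53 nm = 1.530e-09 m):
Δp_min = (1.055e-34 J·s)/(2 × 1.530e-09 m) = 3.446e-26 kg·m/s

When Δx → (1/15)Δx:
Δp'_min = ℏ/(2 × (1/15)Δx) = 15 × ℏ/(2Δx) = 15 × Δp_min
Δp'_min = 15 × 3.446e-26 kg·m/s = 5.169e-25 kg·m/s

Since Δp_min ∝ 1/Δx, when Δx is decreased to 1/15 of its original value, Δp_min increases to 15 times its original value.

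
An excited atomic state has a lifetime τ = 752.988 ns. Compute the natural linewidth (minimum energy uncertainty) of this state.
437.067 peV

Using the energy-time uncertainty principle:
ΔEΔt ≥ ℏ/2

The lifetime τ represents the time uncertainty Δt.
The natural linewidth (minimum energy uncertainty) is:

ΔE = ℏ/(2τ)
ΔE = (1.055e-34 J·s) / (2 × 7.530e-07 s)
ΔE = 7.003e-29 J = 437.067 peV

This natural linewidth limits the precision of spectroscopic measurements.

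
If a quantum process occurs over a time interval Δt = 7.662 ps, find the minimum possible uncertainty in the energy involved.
42.953 μeV

Using the energy-time uncertainty principle:
ΔEΔt ≥ ℏ/2

The minimum uncertainty in energy is:
ΔE_min = ℏ/(2Δt)
ΔE_min = (1.055e-34 J·s) / (2 × 7.662e-12 s)
ΔE_min = 6.882e-24 J = 42.953 μeV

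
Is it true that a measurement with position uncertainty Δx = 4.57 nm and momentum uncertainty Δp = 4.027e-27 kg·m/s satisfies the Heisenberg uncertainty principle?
No, it violates the uncertainty principle (impossible measurement).

Calculate the product ΔxΔp:
ΔxΔp = (4.570e-09 m) × (4.027e-27 kg·m/s)
ΔxΔp = 1.840e-35 J·s

Compare to the minimum allowed value ℏ/2:
ℏ/2 = 5.273e-35 J·s

Since ΔxΔp = 1.840e-35 J·s < 5.273e-35 J·s = ℏ/2,
the measurement violates the uncertainty principle.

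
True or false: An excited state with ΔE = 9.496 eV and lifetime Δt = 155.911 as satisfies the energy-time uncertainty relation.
Yes, it satisfies the uncertainty relation.

Calculate the product ΔEΔt:
ΔE = 9.496 eV = 1.521e-18 J
ΔEΔt = (1.521e-18 J) × (1.559e-16 s)
ΔEΔt = 2.372e-34 J·s

Compare to the minimum allowed value ℏ/2:
ℏ/2 = 5.273e-35 J·s

Since ΔEΔt = 2.372e-34 J·s ≥ 5.273e-35 J·s = ℏ/2,
this satisfies the uncertainty relation.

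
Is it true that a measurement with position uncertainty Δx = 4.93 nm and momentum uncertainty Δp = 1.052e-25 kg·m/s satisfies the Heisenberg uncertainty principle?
Yes, it satisfies the uncertainty principle.

Calculate the product ΔxΔp:
ΔxΔp = (4.930e-09 m) × (1.052e-25 kg·m/s)
ΔxΔp = 5.186e-34 J·s

Compare to the minimum allowed value ℏ/2:
ℏ/2 = 5.273e-35 J·s

Since ΔxΔp = 5.186e-34 J·s ≥ 5.273e-35 J·s = ℏ/2,
the measurement satisfies the uncertainty principle.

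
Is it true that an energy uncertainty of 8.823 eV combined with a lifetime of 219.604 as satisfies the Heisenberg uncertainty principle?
Yes, it satisfies the uncertainty relation.

Calculate the product ΔEΔt:
ΔE = 8.823 eV = 1.414e-18 J
ΔEΔt = (1.414e-18 J) × (2.196e-16 s)
ΔEΔt = 3.104e-34 J·s

Compare to the minimum allowed value ℏ/2:
ℏ/2 = 5.273e-35 J·s

Since ΔEΔt = 3.104e-34 J·s ≥ 5.273e-35 J·s = ℏ/2,
this satisfies the uncertainty relation.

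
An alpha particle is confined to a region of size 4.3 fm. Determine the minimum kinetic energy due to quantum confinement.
70.622 keV

Using the uncertainty principle:

1. Position uncertainty: Δx ≈ 4.300e-15 m
2. Minimum momentum uncertainty: Δp = ℏ/(2Δx) = 1.226e-20 kg·m/s
3. Minimum kinetic energy:
   KE = (Δp)²/(2m) = (1.226e-20)²/(2 × 6.645e-27 kg)
   KE = 1.131e-14 J = 70.622 keV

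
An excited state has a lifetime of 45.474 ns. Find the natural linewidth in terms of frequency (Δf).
1.750 MHz

Using the energy-time uncertainty principle and E = hf:
ΔEΔt ≥ ℏ/2
hΔf·Δt ≥ ℏ/2

The minimum frequency uncertainty is:
Δf = ℏ/(2hτ) = 1/(4πτ)
Δf = 1/(4π × 4.547e-08 s)
Δf = 1.750e+06 Hz = 1.750 MHz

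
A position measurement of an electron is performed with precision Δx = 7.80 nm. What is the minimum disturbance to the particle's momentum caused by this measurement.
6.760 × 10^-27 kg·m/s

The uncertainty principle implies that measuring position disturbs momentum:
ΔxΔp ≥ ℏ/2

When we measure position with precision Δx, we necessarily introduce a momentum uncertainty:
Δp ≥ ℏ/(2Δx)
Δp_min = (1.055e-34 J·s) / (2 × 7.800e-09 m)
Δp_min = 6.760e-27 kg·m/s

The more precisely we measure position, the greater the momentum disturbance.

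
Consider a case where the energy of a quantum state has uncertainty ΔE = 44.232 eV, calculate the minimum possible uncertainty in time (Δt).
7.440 as

Using the energy-time uncertainty principle:
ΔEΔt ≥ ℏ/2

The minimum uncertainty in time is:
Δt_min = ℏ/(2ΔE)
Δt_min = (1.055e-34 J·s) / (2 × 7.087e-18 J)
Δt_min = 7.440e-18 s = 7.440 as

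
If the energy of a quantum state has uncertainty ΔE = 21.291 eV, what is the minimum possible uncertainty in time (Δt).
15.458 as

Using the energy-time uncertainty principle:
ΔEΔt ≥ ℏ/2

The minimum uncertainty in time is:
Δt_min = ℏ/(2ΔE)
Δt_min = (1.055e-34 J·s) / (2 × 3.411e-18 J)
Δt_min = 1.546e-17 s = 15.458 as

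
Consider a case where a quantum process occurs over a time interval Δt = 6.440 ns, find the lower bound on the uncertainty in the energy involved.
51.103 neV

Using the energy-time uncertainty principle:
ΔEΔt ≥ ℏ/2

The minimum uncertainty in energy is:
ΔE_min = ℏ/(2Δt)
ΔE_min = (1.055e-34 J·s) / (2 × 6.440e-09 s)
ΔE_min = 8.188e-27 J = 51.103 neV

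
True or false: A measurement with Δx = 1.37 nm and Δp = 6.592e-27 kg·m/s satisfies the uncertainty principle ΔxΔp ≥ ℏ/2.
No, it violates the uncertainty principle (impossible measurement).

Calculate the product ΔxΔp:
ΔxΔp = (1.370e-09 m) × (6.592e-27 kg·m/s)
ΔxΔp = 9.031e-36 J·s

Compare to the minimum allowed value ℏ/2:
ℏ/2 = 5.273e-35 J·s

Since ΔxΔp = 9.031e-36 J·s < 5.273e-35 J·s = ℏ/2,
the measurement violates the uncertainty principle.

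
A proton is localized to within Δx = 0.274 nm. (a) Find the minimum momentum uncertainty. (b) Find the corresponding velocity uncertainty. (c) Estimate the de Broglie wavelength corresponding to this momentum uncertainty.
(a) Δp_min = 1.924 × 10^-25 kg·m/s
(b) Δv_min = 115.053 m/s
(c) λ_dB = 3.443 nm

Step-by-step:

(a) From the uncertainty principle:
Δp_min = ℏ/(2Δx) = (1.055e-34 J·s)/(2 × 2.740e-10 m) = 1.924e-25 kg·m/s

(b) The velocity uncertainty:
Δv = Δp/m = (1.924e-25 kg·m/s)/(1.673e-27 kg) = 1.151e+02 m/s = 115.053 m/s

(c) The de Broglie wavelength for this momentum:
λ = h/p = (6.626e-34 J·s)/(1.924e-25 kg·m/s) = 3.443e-09 m = 3.443 nm

Note: The de Broglie wavelength is comparable to the localization size, as expected from wave-particle duality.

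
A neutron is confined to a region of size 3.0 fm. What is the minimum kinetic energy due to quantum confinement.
575.590 keV

Using the uncertainty principle:

1. Position uncertainty: Δx ≈ 3.000e-15 m
2. Minimum momentum uncertainty: Δp = ℏ/(2Δx) = 1.758e-20 kg·m/s
3. Minimum kinetic energy:
   KE = (Δp)²/(2m) = (1.758e-20)²/(2 × 1.675e-27 kg)
   KE = 9.222e-14 J = 575.590 keV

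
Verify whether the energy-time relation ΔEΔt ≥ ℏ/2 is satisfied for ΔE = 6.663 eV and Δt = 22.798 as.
No, it violates the uncertainty relation.

Calculate the product ΔEΔt:
ΔE = 6.663 eV = 1.068e-18 J
ΔEΔt = (1.068e-18 J) × (2.280e-17 s)
ΔEΔt = 2.434e-35 J·s

Compare to the minimum allowed value ℏ/2:
ℏ/2 = 5.273e-35 J·s

Since ΔEΔt = 2.434e-35 J·s < 5.273e-35 J·s = ℏ/2,
this violates the uncertainty relation.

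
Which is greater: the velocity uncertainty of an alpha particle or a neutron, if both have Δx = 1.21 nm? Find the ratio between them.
The neutron has the larger minimum velocity uncertainty, by a ratio of 4.0.

For both particles, Δp_min = ℏ/(2Δx) = 4.358e-26 kg·m/s (same for both).

The velocity uncertainty is Δv = Δp/m:
- alpha particle: Δv = 4.358e-26 / 6.645e-27 = 6.558e+00 m/s = 6.558 m/s
- neutron: Δv = 4.358e-26 / 1.675e-27 = 2.602e+01 m/s = 26.017 m/s

Ratio: 2.602e+01 / 6.558e+00 = 4.0

The lighter particle has larger velocity uncertainty because Δv ∝ 1/m.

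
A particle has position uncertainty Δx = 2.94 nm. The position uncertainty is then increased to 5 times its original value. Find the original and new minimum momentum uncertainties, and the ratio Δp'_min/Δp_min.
Original Δp_min = 1.793 × 10^-26 kg·m/s; new Δp'_min = 3.587 × 10^-27 kg·m/s; ratio Δp'_min/Δp_min = 1/5.

From the uncertainty principle ΔxΔp ≥ ℏ/2, the minimum momentum uncertainty is Δp_min = ℏ/(2Δx).

Original (Δx = 2.94 nm = 2.940e-09 m):
Δp_min = (1.055e-34 J·s)/(2 × 2.940e-09 m) = 1.793e-26 kg·m/s

When Δx → 5Δx:
Δp'_min = ℏ/(2 × 5Δx) = (1/5) × ℏ/(2Δx) = (1/5) × Δp_min
Δp'_min = 1/5 × 1.793e-26 kg·m/s = 3.587e-27 kg·m/s

Since Δp_min ∝ 1/Δx, when Δx is increased to 5 times its original value, Δp_min decreases to 1/5 of its original value.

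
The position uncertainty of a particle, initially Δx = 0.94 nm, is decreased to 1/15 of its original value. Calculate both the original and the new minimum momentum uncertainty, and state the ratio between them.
Original Δp_min = 5.609 × 10^-26 kg·m/s; new Δp'_min = 8.414 × 10^-25 kg·m/s; ratio Δp'_min/Δp_min = 15.

From the uncertainty principle ΔxΔp ≥ ℏ/2, the minimum momentum uncertainty is Δp_min = ℏ/(2Δx).

Original (Δx = 0.94 nm = 9.400e-10 m):
Δp_min = (1.055e-34 J·s)/(2 × 9.400e-10 m) = 5.609e-26 kg·m/s

When Δx → (1/15)Δx:
Δp'_min = ℏ/(2 × (1/15)Δx) = 15 × ℏ/(2Δx) = 15 × Δp_min
Δp'_min = 15 × 5.609e-26 kg·m/s = 8.414e-25 kg·m/s

Since Δp_min ∝ 1/Δx, when Δx is decreased to 1/15 of its original value, Δp_min increases to 15 times its original value.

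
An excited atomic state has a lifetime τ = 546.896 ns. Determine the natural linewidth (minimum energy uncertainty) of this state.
601.771 peV

Using the energy-time uncertainty principle:
ΔEΔt ≥ ℏ/2

The lifetime τ represents the time uncertainty Δt.
The natural linewidth (minimum energy uncertainty) is:

ΔE = ℏ/(2τ)
ΔE = (1.055e-34 J·s) / (2 × 5.469e-07 s)
ΔE = 9.641e-29 J = 601.771 peV

This natural linewidth limits the precision of spectroscopic measurements.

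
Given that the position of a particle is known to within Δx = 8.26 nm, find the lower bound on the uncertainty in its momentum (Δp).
6.384 × 10^-27 kg·m/s

Using the Heisenberg uncertainty principle:
ΔxΔp ≥ ℏ/2

The minimum uncertainty in momentum is:
Δp_min = ℏ/(2Δx)
Δp_min = (1.055e-34 J·s) / (2 × 8.260e-09 m)
Δp_min = 6.384e-27 kg·m/s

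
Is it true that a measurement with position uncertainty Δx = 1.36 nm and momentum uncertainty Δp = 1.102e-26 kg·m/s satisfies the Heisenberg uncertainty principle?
No, it violates the uncertainty principle (impossible measurement).

Calculate the product ΔxΔp:
ΔxΔp = (1.360e-09 m) × (1.102e-26 kg·m/s)
ΔxΔp = 1.499e-35 J·s

Compare to the minimum allowed value ℏ/2:
ℏ/2 = 5.273e-35 J·s

Since ΔxΔp = 1.499e-35 J·s < 5.273e-35 J·s = ℏ/2,
the measurement violates the uncertainty principle.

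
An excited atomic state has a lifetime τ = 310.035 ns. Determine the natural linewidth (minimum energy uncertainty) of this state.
1.062 neV

Using the energy-time uncertainty principle:
ΔEΔt ≥ ℏ/2

The lifetime τ represents the time uncertainty Δt.
The natural linewidth (minimum energy uncertainty) is:

ΔE = ℏ/(2τ)
ΔE = (1.055e-34 J·s) / (2 × 3.100e-07 s)
ΔE = 1.701e-28 J = 1.062 neV

This natural linewidth limits the precision of spectroscopic measurements.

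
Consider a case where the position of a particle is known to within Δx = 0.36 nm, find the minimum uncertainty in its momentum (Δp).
1.465 × 10^-25 kg·m/s

Using the Heisenberg uncertainty principle:
ΔxΔp ≥ ℏ/2

The minimum uncertainty in momentum is:
Δp_min = ℏ/(2Δx)
Δp_min = (1.055e-34 J·s) / (2 × 3.600e-10 m)
Δp_min = 1.465e-25 kg·m/s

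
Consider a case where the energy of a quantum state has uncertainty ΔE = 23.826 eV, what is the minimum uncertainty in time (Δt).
13.813 as

Using the energy-time uncertainty principle:
ΔEΔt ≥ ℏ/2

The minimum uncertainty in time is:
Δt_min = ℏ/(2ΔE)
Δt_min = (1.055e-34 J·s) / (2 × 3.817e-18 J)
Δt_min = 1.381e-17 s = 13.813 as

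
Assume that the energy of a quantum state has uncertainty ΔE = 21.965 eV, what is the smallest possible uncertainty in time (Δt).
14.983 as

Using the energy-time uncertainty principle:
ΔEΔt ≥ ℏ/2

The minimum uncertainty in time is:
Δt_min = ℏ/(2ΔE)
Δt_min = (1.055e-34 J·s) / (2 × 3.519e-18 J)
Δt_min = 1.498e-17 s = 14.983 as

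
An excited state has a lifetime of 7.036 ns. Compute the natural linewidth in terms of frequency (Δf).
11.310 MHz

Using the energy-time uncertainty principle and E = hf:
ΔEΔt ≥ ℏ/2
hΔf·Δt ≥ ℏ/2

The minimum frequency uncertainty is:
Δf = ℏ/(2hτ) = 1/(4πτ)
Δf = 1/(4π × 7.036e-09 s)
Δf = 1.131e+07 Hz = 11.310 MHz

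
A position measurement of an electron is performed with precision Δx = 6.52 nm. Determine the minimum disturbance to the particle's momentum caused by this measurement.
8.087 × 10^-27 kg·m/s

The uncertainty principle implies that measuring position disturbs momentum:
ΔxΔp ≥ ℏ/2

When we measure position with precision Δx, we necessarily introduce a momentum uncertainty:
Δp ≥ ℏ/(2Δx)
Δp_min = (1.055e-34 J·s) / (2 × 6.520e-09 m)
Δp_min = 8.087e-27 kg·m/s

The more precisely we measure position, the greater the momentum disturbance.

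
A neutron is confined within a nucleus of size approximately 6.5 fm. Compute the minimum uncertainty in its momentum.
8.112 × 10^-21 kg·m/s

Using the Heisenberg uncertainty principle:
ΔxΔp ≥ ℏ/2

With Δx ≈ L = 6.500e-15 m (the confinement size):
Δp_min = ℏ/(2Δx)
Δp_min = (1.055e-34 J·s) / (2 × 6.500e-15 m)
Δp_min = 8.112e-21 kg·m/s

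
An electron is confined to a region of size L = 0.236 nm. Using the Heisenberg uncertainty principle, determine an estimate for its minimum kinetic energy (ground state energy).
171.017 meV

Using the uncertainty principle to estimate ground state energy:

1. The position uncertainty is approximately the confinement size:
   Δx ≈ L = 2.360e-10 m

2. From ΔxΔp ≥ ℏ/2, the minimum momentum uncertainty is:
   Δp ≈ ℏ/(2L) = 2.234e-25 kg·m/s

3. The kinetic energy is approximately:
   KE ≈ (Δp)²/(2m) = (2.234e-25)²/(2 × 9.109e-31 kg)
   KE ≈ 2.740e-20 J = 171.017 meV

This is an order-of-magnitude estimate of the ground state energy.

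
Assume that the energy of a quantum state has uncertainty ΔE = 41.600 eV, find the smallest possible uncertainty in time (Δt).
7.911 as

Using the energy-time uncertainty principle:
ΔEΔt ≥ ℏ/2

The minimum uncertainty in time is:
Δt_min = ℏ/(2ΔE)
Δt_min = (1.055e-34 J·s) / (2 × 6.665e-18 J)
Δt_min = 7.911e-18 s = 7.911 as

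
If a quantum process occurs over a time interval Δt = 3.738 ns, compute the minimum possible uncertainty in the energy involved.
88.043 neV

Using the energy-time uncertainty principle:
ΔEΔt ≥ ℏ/2

The minimum uncertainty in energy is:
ΔE_min = ℏ/(2Δt)
ΔE_min = (1.055e-34 J·s) / (2 × 3.738e-09 s)
ΔE_min = 1.411e-26 J = 88.043 neV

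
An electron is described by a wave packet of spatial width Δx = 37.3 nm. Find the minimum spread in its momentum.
1.414 × 10^-27 kg·m/s

For a wave packet, the spatial width Δx and momentum spread Δp are related by the uncertainty principle:
ΔxΔp ≥ ℏ/2

The minimum momentum spread is:
Δp_min = ℏ/(2Δx)
Δp_min = (1.055e-34 J·s) / (2 × 3.730e-08 m)
Δp_min = 1.414e-27 kg·m/s

A wave packet cannot have both a well-defined position and well-defined momentum.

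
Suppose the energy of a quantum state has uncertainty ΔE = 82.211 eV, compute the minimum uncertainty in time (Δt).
4.003 as

Using the energy-time uncertainty principle:
ΔEΔt ≥ ℏ/2

The minimum uncertainty in time is:
Δt_min = ℏ/(2ΔE)
Δt_min = (1.055e-34 J·s) / (2 × 1.317e-17 J)
Δt_min = 4.003e-18 s = 4.003 as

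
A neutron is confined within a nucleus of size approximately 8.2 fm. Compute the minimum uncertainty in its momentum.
6.430 × 10^-21 kg·m/s

Using the Heisenberg uncertainty principle:
ΔxΔp ≥ ℏ/2

With Δx ≈ L = 8.200e-15 m (the confinement size):
Δp_min = ℏ/(2Δx)
Δp_min = (1.055e-34 J·s) / (2 × 8.200e-15 m)
Δp_min = 6.430e-21 kg·m/s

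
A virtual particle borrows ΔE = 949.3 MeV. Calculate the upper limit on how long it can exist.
3.467 × 10^-25 s

Using the energy-time uncertainty principle:
ΔEΔt ≥ ℏ/2

For a virtual particle borrowing energy ΔE, the maximum lifetime is:
Δt_max = ℏ/(2ΔE)

Converting energy:
ΔE = 949.3 MeV = 1.521e-10 J

Δt_max = (1.055e-34 J·s) / (2 × 1.521e-10 J)
Δt_max = 3.467e-25 s = 3.467 × 10^-25 s

Virtual particles with higher borrowed energy exist for shorter times.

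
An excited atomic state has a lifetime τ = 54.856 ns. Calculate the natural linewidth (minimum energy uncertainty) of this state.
5.999 neV

Using the energy-time uncertainty principle:
ΔEΔt ≥ ℏ/2

The lifetime τ represents the time uncertainty Δt.
The natural linewidth (minimum energy uncertainty) is:

ΔE = ℏ/(2τ)
ΔE = (1.055e-34 J·s) / (2 × 5.486e-08 s)
ΔE = 9.612e-28 J = 5.999 neV

This natural linewidth limits the precision of spectroscopic measurements.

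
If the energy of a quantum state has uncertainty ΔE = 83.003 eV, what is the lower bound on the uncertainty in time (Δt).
3.965 as

Using the energy-time uncertainty principle:
ΔEΔt ≥ ℏ/2

The minimum uncertainty in time is:
Δt_min = ℏ/(2ΔE)
Δt_min = (1.055e-34 J·s) / (2 × 1.330e-17 J)
Δt_min = 3.965e-18 s = 3.965 as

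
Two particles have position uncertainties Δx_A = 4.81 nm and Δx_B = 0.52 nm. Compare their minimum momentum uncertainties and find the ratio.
Particle B has the larger minimum momentum uncertainty, by a factor of 9.25.

For each particle, the minimum momentum uncertainty is Δp_min = ℏ/(2Δx):

Particle A: Δp_A = ℏ/(2×4.810e-09 m) = 1.096e-26 kg·m/s
Particle B: Δp_B = ℏ/(2×5.200e-10 m) = 1.014e-25 kg·m/s

Ratio: Δp_B/Δp_A = 9.25

Since Δp_min ∝ 1/Δx, the particle with smaller position uncertainty (B) has larger momentum uncertainty.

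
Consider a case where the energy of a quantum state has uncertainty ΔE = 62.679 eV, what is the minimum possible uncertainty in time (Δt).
5.251 as

Using the energy-time uncertainty principle:
ΔEΔt ≥ ℏ/2

The minimum uncertainty in time is:
Δt_min = ℏ/(2ΔE)
Δt_min = (1.055e-34 J·s) / (2 × 1.004e-17 J)
Δt_min = 5.251e-18 s = 5.251 as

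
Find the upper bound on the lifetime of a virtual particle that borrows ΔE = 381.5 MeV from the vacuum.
8.627 × 10^-25 s

Using the energy-time uncertainty principle:
ΔEΔt ≥ ℏ/2

For a virtual particle borrowing energy ΔE, the maximum lifetime is:
Δt_max = ℏ/(2ΔE)

Converting energy:
ΔE = 381.5 MeV = 6.112e-11 J

Δt_max = (1.055e-34 J·s) / (2 × 6.112e-11 J)
Δt_max = 8.627e-25 s = 8.627 × 10^-25 s

Virtual particles with higher borrowed energy exist for shorter times.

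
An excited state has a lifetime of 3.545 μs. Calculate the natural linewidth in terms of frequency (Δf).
22.448 kHz

Using the energy-time uncertainty principle and E = hf:
ΔEΔt ≥ ℏ/2
hΔf·Δt ≥ ℏ/2

The minimum frequency uncertainty is:
Δf = ℏ/(2hτ) = 1/(4πτ)
Δf = 1/(4π × 3.545e-06 s)
Δf = 2.245e+04 Hz = 22.448 kHz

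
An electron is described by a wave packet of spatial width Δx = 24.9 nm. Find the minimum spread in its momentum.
2.118 × 10^-27 kg·m/s

For a wave packet, the spatial width Δx and momentum spread Δp are related by the uncertainty principle:
ΔxΔp ≥ ℏ/2

The minimum momentum spread is:
Δp_min = ℏ/(2Δx)
Δp_min = (1.055e-34 J·s) / (2 × 2.490e-08 m)
Δp_min = 2.118e-27 kg·m/s

A wave packet cannot have both a well-defined position and well-defined momentum.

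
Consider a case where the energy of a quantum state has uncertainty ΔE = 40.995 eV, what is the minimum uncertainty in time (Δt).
8.028 as

Using the energy-time uncertainty principle:
ΔEΔt ≥ ℏ/2

The minimum uncertainty in time is:
Δt_min = ℏ/(2ΔE)
Δt_min = (1.055e-34 J·s) / (2 × 6.568e-18 J)
Δt_min = 8.028e-18 s = 8.028 as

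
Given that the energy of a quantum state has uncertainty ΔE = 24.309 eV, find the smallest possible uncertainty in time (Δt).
13.538 as

Using the energy-time uncertainty principle:
ΔEΔt ≥ ℏ/2

The minimum uncertainty in time is:
Δt_min = ℏ/(2ΔE)
Δt_min = (1.055e-34 J·s) / (2 × 3.895e-18 J)
Δt_min = 1.354e-17 s = 13.538 as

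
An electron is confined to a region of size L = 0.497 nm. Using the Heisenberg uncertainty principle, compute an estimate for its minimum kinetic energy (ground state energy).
38.561 meV

Using the uncertainty principle to estimate ground state energy:

1. The position uncertainty is approximately the confinement size:
   Δx ≈ L = 4.970e-10 m

2. From ΔxΔp ≥ ℏ/2, the minimum momentum uncertainty is:
   Δp ≈ ℏ/(2L) = 1.061e-25 kg·m/s

3. The kinetic energy is approximately:
   KE ≈ (Δp)²/(2m) = (1.061e-25)²/(2 × 9.109e-31 kg)
   KE ≈ 6.178e-21 J = 38.561 meV

This is an order-of-magnitude estimate of the ground state energy.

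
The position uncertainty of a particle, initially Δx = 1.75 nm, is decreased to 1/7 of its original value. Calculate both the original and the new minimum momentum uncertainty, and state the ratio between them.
Original Δp_min = 3.013 × 10^-26 kg·m/s; new Δp'_min = 2.109 × 10^-25 kg·m/s; ratio Δp'_min/Δp_min = 7.

From the uncertainty principle ΔxΔp ≥ ℏ/2, the minimum momentum uncertainty is Δp_min = ℏ/(2Δx).

Original (Δx = 1.75 nm = 1.750e-09 m):
Δp_min = (1.055e-34 J·s)/(2 × 1.750e-09 m) = 3.013e-26 kg·m/s

When Δx → (1/7)Δx:
Δp'_min = ℏ/(2 × (1/7)Δx) = 7 × ℏ/(2Δx) = 7 × Δp_min
Δp'_min = 7 × 3.013e-26 kg·m/s = 2.109e-25 kg·m/s

Since Δp_min ∝ 1/Δx, when Δx is decreased to 1/7 of its original value, Δp_min increases to 7 times its original value.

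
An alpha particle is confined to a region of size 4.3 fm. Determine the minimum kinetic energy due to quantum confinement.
70.622 keV

Using the uncertainty principle:

1. Position uncertainty: Δx ≈ 4.300e-15 m
2. Minimum momentum uncertainty: Δp = ℏ/(2Δx) = 1.226e-20 kg·m/s
3. Minimum kinetic energy:
   KE = (Δp)²/(2m) = (1.226e-20)²/(2 × 6.645e-27 kg)
   KE = 1.131e-14 J = 70.622 keV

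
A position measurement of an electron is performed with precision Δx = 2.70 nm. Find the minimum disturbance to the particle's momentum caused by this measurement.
1.953 × 10^-26 kg·m/s

The uncertainty principle implies that measuring position disturbs momentum:
ΔxΔp ≥ ℏ/2

When we measure position with precision Δx, we necessarily introduce a momentum uncertainty:
Δp ≥ ℏ/(2Δx)
Δp_min = (1.055e-34 J·s) / (2 × 2.700e-09 m)
Δp_min = 1.953e-26 kg·m/s

The more precisely we measure position, the greater the momentum disturbance.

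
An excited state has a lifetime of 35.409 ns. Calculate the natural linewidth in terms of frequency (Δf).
2.247 MHz

Using the energy-time uncertainty principle and E = hf:
ΔEΔt ≥ ℏ/2
hΔf·Δt ≥ ℏ/2

The minimum frequency uncertainty is:
Δf = ℏ/(2hτ) = 1/(4πτ)
Δf = 1/(4π × 3.541e-08 s)
Δf = 2.247e+06 Hz = 2.247 MHz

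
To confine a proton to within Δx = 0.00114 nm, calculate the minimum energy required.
3.992 eV

Localizing a particle requires giving it sufficient momentum uncertainty:

1. From uncertainty principle: Δp ≥ ℏ/(2Δx)
   Δp_min = (1.055e-34 J·s) / (2 × 1.140e-12 m)
   Δp_min = 4.625e-23 kg·m/s

2. This momentum uncertainty corresponds to kinetic energy:
   KE ≈ (Δp)²/(2m) = (4.625e-23)²/(2 × 1.673e-27 kg)
   KE = 6.395e-19 J = 3.992 eV

Tighter localization requires more energy.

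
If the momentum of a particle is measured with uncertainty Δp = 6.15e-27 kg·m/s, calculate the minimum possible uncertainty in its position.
8.574 nm

Using the Heisenberg uncertainty principle:
ΔxΔp ≥ ℏ/2

The minimum uncertainty in position is:
Δx_min = ℏ/(2Δp)
Δx_min = (1.055e-34 J·s) / (2 × 6.150e-27 kg·m/s)
Δx_min = 8.574e-09 m = 8.574 nm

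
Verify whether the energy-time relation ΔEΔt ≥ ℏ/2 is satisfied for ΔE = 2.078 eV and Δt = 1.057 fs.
Yes, it satisfies the uncertainty relation.

Calculate the product ΔEΔt:
ΔE = 2.078 eV = 3.329e-19 J
ΔEΔt = (3.329e-19 J) × (1.057e-15 s)
ΔEΔt = 3.519e-34 J·s

Compare to the minimum allowed value ℏ/2:
ℏ/2 = 5.273e-35 J·s

Since ΔEΔt = 3.519e-34 J·s ≥ 5.273e-35 J·s = ℏ/2,
this satisfies the uncertainty relation.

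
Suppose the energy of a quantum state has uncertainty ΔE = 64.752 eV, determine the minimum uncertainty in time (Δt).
5.083 as

Using the energy-time uncertainty principle:
ΔEΔt ≥ ℏ/2

The minimum uncertainty in time is:
Δt_min = ℏ/(2ΔE)
Δt_min = (1.055e-34 J·s) / (2 × 1.037e-17 J)
Δt_min = 5.083e-18 s = 5.083 as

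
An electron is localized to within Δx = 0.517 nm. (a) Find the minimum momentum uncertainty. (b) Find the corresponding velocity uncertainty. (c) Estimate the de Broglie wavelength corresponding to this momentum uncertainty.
(a) Δp_min = 1.020 × 10^-25 kg·m/s
(b) Δv_min = 111.961 km/s
(c) λ_dB = 6.497 nm

Step-by-step:

(a) From the uncertainty principle:
Δp_min = ℏ/(2Δx) = (1.055e-34 J·s)/(2 × 5.170e-10 m) = 1.020e-25 kg·m/s

(b) The velocity uncertainty:
Δv = Δp/m = (1.020e-25 kg·m/s)/(9.109e-31 kg) = 1.120e+05 m/s = 111.961 km/s

(c) The de Broglie wavelength for this momentum:
λ = h/p = (6.626e-34 J·s)/(1.020e-25 kg·m/s) = 6.497e-09 m = 6.497 nm

Note: The de Broglie wavelength is comparable to the localization size, as expected from wave-particle duality.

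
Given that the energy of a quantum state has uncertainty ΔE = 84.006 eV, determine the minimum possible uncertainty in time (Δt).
3.918 as

Using the energy-time uncertainty principle:
ΔEΔt ≥ ℏ/2

The minimum uncertainty in time is:
Δt_min = ℏ/(2ΔE)
Δt_min = (1.055e-34 J·s) / (2 × 1.346e-17 J)
Δt_min = 3.918e-18 s = 3.918 as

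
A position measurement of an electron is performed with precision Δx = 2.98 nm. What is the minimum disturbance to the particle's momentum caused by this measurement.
1.769 × 10^-26 kg·m/s

The uncertainty principle implies that measuring position disturbs momentum:
ΔxΔp ≥ ℏ/2

When we measure position with precision Δx, we necessarily introduce a momentum uncertainty:
Δp ≥ ℏ/(2Δx)
Δp_min = (1.055e-34 J·s) / (2 × 2.980e-09 m)
Δp_min = 1.769e-26 kg·m/s

The more precisely we measure position, the greater the momentum disturbance.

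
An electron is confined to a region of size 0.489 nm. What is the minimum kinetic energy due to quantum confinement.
39.833 meV

Using the uncertainty principle:

1. Position uncertainty: Δx ≈ 4.890e-10 m
2. Minimum momentum uncertainty: Δp = ℏ/(2Δx) = 1.078e-25 kg·m/s
3. Minimum kinetic energy:
   KE = (Δp)²/(2m) = (1.078e-25)²/(2 × 9.109e-31 kg)
   KE = 6.382e-21 J = 39.833 meV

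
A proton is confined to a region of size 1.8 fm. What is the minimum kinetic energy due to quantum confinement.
1.601 MeV

Using the uncertainty principle:

1. Position uncertainty: Δx ≈ 1.800e-15 m
2. Minimum momentum uncertainty: Δp = ℏ/(2Δx) = 2.929e-20 kg·m/s
3. Minimum kinetic energy:
   KE = (Δp)²/(2m) = (2.929e-20)²/(2 × 1.673e-27 kg)
   KE = 2.565e-13 J = 1.601 MeV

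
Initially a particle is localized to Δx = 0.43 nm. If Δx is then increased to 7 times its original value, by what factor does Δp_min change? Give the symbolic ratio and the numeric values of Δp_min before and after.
Original Δp_min = 1.226 × 10^-25 kg·m/s; new Δp'_min = 1.752 × 10^-26 kg·m/s; ratio Δp'_min/Δp_min = 1/7.

From the uncertainty principle ΔxΔp ≥ ℏ/2, the minimum momentum uncertainty is Δp_min = ℏ/(2Δx).

Original (Δx = 0.43 nm = 4.300e-10 m):
Δp_min = (1.055e-34 J·s)/(2 × 4.300e-10 m) = 1.226e-25 kg·m/s

When Δx → 7Δx:
Δp'_min = ℏ/(2 × 7Δx) = (1/7) × ℏ/(2Δx) = (1/7) × Δp_min
Δp'_min = 1/7 × 1.226e-25 kg·m/s = 1.752e-26 kg·m/s

Since Δp_min ∝ 1/Δx, when Δx is increased to 7 times its original value, Δp_min decreases to 1/7 of its original value.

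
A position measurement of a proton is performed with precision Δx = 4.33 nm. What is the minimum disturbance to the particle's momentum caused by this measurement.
1.218 × 10^-26 kg·m/s

The uncertainty principle implies that measuring position disturbs momentum:
ΔxΔp ≥ ℏ/2

When we measure position with precision Δx, we necessarily introduce a momentum uncertainty:
Δp ≥ ℏ/(2Δx)
Δp_min = (1.055e-34 J·s) / (2 × 4.330e-09 m)
Δp_min = 1.218e-26 kg·m/s

The more precisely we measure position, the greater the momentum disturbance.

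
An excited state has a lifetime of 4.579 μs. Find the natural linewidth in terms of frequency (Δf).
17.379 kHz

Using the energy-time uncertainty principle and E = hf:
ΔEΔt ≥ ℏ/2
hΔf·Δt ≥ ℏ/2

The minimum frequency uncertainty is:
Δf = ℏ/(2hτ) = 1/(4πτ)
Δf = 1/(4π × 4.579e-06 s)
Δf = 1.738e+04 Hz = 17.379 kHz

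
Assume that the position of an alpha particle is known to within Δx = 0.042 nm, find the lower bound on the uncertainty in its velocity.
188.940 m/s

Using the Heisenberg uncertainty principle and Δp = mΔv:
ΔxΔp ≥ ℏ/2
Δx(mΔv) ≥ ℏ/2

The minimum uncertainty in velocity is:
Δv_min = ℏ/(2mΔx)
Δv_min = (1.055e-34 J·s) / (2 × 6.645e-27 kg × 4.200e-11 m)
Δv_min = 1.889e+02 m/s = 188.940 m/s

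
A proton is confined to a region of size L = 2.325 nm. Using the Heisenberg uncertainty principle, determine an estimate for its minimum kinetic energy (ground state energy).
959.640 neV

Using the uncertainty principle to estimate ground state energy:

1. The position uncertainty is approximately the confinement size:
   Δx ≈ L = 2.325e-09 m

2. From ΔxΔp ≥ ℏ/2, the minimum momentum uncertainty is:
   Δp ≈ ℏ/(2L) = 2.268e-26 kg·m/s

3. The kinetic energy is approximately:
   KE ≈ (Δp)²/(2m) = (2.268e-26)²/(2 × 1.673e-27 kg)
   KE ≈ 1.538e-25 J = 959.640 neV

This is an order-of-magnitude estimate of the ground state energy.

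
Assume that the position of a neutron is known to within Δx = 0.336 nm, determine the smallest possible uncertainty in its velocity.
93.694 m/s

Using the Heisenberg uncertainty principle and Δp = mΔv:
ΔxΔp ≥ ℏ/2
Δx(mΔv) ≥ ℏ/2

The minimum uncertainty in velocity is:
Δv_min = ℏ/(2mΔx)
Δv_min = (1.055e-34 J·s) / (2 × 1.675e-27 kg × 3.360e-10 m)
Δv_min = 9.369e+01 m/s = 93.694 m/s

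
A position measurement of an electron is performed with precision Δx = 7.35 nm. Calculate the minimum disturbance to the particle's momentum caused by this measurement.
7.174 × 10^-27 kg·m/s

The uncertainty principle implies that measuring position disturbs momentum:
ΔxΔp ≥ ℏ/2

When we measure position with precision Δx, we necessarily introduce a momentum uncertainty:
Δp ≥ ℏ/(2Δx)
Δp_min = (1.055e-34 J·s) / (2 × 7.350e-09 m)
Δp_min = 7.174e-27 kg·m/s

The more precisely we measure position, the greater the momentum disturbance.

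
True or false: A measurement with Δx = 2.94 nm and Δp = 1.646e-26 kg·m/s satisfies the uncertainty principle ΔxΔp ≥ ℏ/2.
No, it violates the uncertainty principle (impossible measurement).

Calculate the product ΔxΔp:
ΔxΔp = (2.940e-09 m) × (1.646e-26 kg·m/s)
ΔxΔp = 4.839e-35 J·s

Compare to the minimum allowed value ℏ/2:
ℏ/2 = 5.273e-35 J·s

Since ΔxΔp = 4.839e-35 J·s < 5.273e-35 J·s = ℏ/2,
the measurement violates the uncertainty principle.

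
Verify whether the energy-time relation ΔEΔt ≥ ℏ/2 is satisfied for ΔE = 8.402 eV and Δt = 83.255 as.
Yes, it satisfies the uncertainty relation.

Calculate the product ΔEΔt:
ΔE = 8.402 eV = 1.346e-18 J
ΔEΔt = (1.346e-18 J) × (8.325e-17 s)
ΔEΔt = 1.121e-34 J·s

Compare to the minimum allowed value ℏ/2:
ℏ/2 = 5.273e-35 J·s

Since ΔEΔt = 1.121e-34 J·s ≥ 5.273e-35 J·s = ℏ/2,
this satisfies the uncertainty relation.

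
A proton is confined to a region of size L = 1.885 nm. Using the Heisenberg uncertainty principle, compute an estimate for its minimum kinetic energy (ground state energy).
1.460 μeV

Using the uncertainty principle to estimate ground state energy:

1. The position uncertainty is approximately the confinement size:
   Δx ≈ L = 1.885e-09 m

2. From ΔxΔp ≥ ℏ/2, the minimum momentum uncertainty is:
   Δp ≈ ℏ/(2L) = 2.797e-26 kg·m/s

3. The kinetic energy is approximately:
   KE ≈ (Δp)²/(2m) = (2.797e-26)²/(2 × 1.673e-27 kg)
   KE ≈ 2.339e-25 J = 1.460 μeV

This is an order-of-magnitude estimate of the ground state energy.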